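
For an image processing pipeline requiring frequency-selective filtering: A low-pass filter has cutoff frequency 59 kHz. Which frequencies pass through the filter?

A low-pass filter passes all frequencies below the cutoff frequency 59 kHz and attenuates higher frequencies.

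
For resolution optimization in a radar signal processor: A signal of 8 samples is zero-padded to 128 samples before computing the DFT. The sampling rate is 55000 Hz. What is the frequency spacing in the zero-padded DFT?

Original DFT: N = 8, resolution = f_s/N = 55000/8 = 6875 Hz
Zero-padded DFT: N = 128, resolution = f_s/N = 55000/128 = 6875/16 Hz
Zero-padding interpolates the spectrum (finer frequency grid)
but does NOT improve the true spectral resolution (ability to resolve close frequencies).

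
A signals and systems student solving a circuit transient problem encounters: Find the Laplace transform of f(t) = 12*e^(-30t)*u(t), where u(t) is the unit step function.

Standard Laplace transform pair:
e^(-at)*u(t) <-> 1/(s+a)
With a = 30: L{12*e^(-30t)*u(t)} = 12/(s+30), ROC: Re(s) > -30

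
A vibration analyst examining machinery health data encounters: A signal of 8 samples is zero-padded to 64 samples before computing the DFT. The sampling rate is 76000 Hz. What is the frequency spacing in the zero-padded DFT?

Original DFT: N = 8, resolution = f_s/N = 76000/8 = 9500 Hz
Zero-padded DFT: N = 64, resolution = f_s/N = 76000/64 = 2375/2 Hz
Zero-padding interpolates the spectrum (finer frequency grid)
but does NOT improve the true spectral resolution (ability to resolve close frequencies).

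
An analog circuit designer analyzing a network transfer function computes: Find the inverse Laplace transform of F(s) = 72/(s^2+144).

Standard pair: w/(s^2+w^2) <-> sin(wt)*u(t)
Recognize w^2 = 144, so w = 12; numerator 72 = 6*12.
f(t) = 6*sin(12t)*u(t)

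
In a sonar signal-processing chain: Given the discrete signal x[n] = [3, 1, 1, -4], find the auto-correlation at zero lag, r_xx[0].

The auto-correlation at zero lag r_xx[0] equals the signal energy.
r_xx[0] = sum of x[n]^2 = 3^2 + 1^2 + 1^2 + (-4)^2
= 9 + 1 + 1 + 16 = 27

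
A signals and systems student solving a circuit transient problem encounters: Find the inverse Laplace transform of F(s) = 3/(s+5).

Standard pair: k/(s+a) <-> k*e^(-at)*u(t)
With k=3, a=5: f(t) = 3*e^(-5t)*u(t)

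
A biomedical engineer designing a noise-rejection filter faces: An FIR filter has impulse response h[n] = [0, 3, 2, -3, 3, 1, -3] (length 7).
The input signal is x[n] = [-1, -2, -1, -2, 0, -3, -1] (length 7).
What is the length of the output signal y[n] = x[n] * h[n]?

For linear convolution, the output length is:
len(y) = len(x) + len(h) - 1 = 7 + 7 - 1 = 13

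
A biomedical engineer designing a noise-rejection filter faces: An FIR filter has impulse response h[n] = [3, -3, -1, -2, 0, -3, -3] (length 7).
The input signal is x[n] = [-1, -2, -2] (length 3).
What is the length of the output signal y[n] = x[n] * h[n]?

For linear convolution, the output length is:
len(y) = len(x) + len(h) - 1 = 3 + 7 - 1 = 9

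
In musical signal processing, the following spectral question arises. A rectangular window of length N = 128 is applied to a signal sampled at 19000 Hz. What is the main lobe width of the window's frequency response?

For a rectangular window of length N,
the main lobe width in frequency is 2*f_s/N.
= 2*19000/128 = 2375/8 Hz
This determines the minimum frequency separation for resolving two sinusoids.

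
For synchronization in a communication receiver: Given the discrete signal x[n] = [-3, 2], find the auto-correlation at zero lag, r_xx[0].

The auto-correlation at zero lag r_xx[0] equals the signal energy.
r_xx[0] = sum of x[n]^2 = (-3)^2 + 2^2
= 9 + 4 = 13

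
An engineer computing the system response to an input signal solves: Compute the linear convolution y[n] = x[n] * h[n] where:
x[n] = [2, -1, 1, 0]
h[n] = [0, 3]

y[n] = sum_k x[k]*h[n-k]. Output length = len(x) + len(h) - 1 = 4 + 2 - 1 = 5.
y[0] = 2*0 = 0
y[1] = -1*0 + 2*3 = 6
y[2] = 1*0 + -1*3 = -3
y[3] = 0*0 + 1*3 = 3
y[4] = 0*3 = 0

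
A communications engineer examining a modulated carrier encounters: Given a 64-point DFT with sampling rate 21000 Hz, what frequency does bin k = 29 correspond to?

The frequency of DFT bin k is: f_k = k * f_s / N
f_29 = 29 * 21000 / 64 = 76125/8 Hz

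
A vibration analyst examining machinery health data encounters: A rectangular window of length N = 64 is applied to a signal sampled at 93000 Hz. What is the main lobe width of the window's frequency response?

For a rectangular window of length N,
the main lobe width in frequency is 2*f_s/N.
= 2*93000/64 = 11625/4 Hz
This determines the minimum frequency separation for resolving two sinusoids.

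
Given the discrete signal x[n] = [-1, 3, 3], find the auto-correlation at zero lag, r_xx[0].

The auto-correlation at zero lag r_xx[0] equals the signal energy.
r_xx[0] = sum of x[n]^2 = (-1)^2 + 3^2 + 3^2
= 1 + 9 + 9 = 19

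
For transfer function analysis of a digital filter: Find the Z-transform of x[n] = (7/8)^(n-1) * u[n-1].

Time-shifting property: if X(z) = Z{x[n]}, then Z{x[n-d]} = z^(-d) * X(z)
X(z) = z/(z - 7/8) for x[n] = (7/8)^n * u[n]
Z{x[n-1]} = z^(-1) * z/(z - 7/8) = 1/(z - 7/8)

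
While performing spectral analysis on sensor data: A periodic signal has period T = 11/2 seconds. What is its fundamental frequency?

The fundamental frequency is the reciprocal of the period.
f = 1/T = 1/(11/2) = 2/11 Hz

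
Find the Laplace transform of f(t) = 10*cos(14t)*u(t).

Standard pair: cos(wt)*u(t) <-> s/(s^2+w^2)
With w = 14: L{10*cos(14t)*u(t)} = 10s/(s^2+196)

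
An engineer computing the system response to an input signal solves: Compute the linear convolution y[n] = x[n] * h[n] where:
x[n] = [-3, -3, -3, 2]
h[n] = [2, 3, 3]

y[n] = sum_k x[k]*h[n-k]. Output length = len(x) + len(h) - 1 = 4 + 3 - 1 = 6.
y[0] = -3*2 = -6
y[1] = -3*2 + -3*3 = -15
y[2] = -3*2 + -3*3 + -3*3 = -24
y[3] = 2*2 + -3*3 + -3*3 = -14
y[4] = 2*3 + -3*3 = -3
y[5] = 2*3 = 6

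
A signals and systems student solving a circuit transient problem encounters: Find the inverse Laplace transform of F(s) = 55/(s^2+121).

Standard pair: w/(s^2+w^2) <-> sin(wt)*u(t)
Recognize w^2 = 121, so w = 11; numerator 55 = 5*11.
f(t) = 5*sin(11t)*u(t)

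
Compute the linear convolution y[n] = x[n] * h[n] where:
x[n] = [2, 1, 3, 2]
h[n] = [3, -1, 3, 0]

y[n] = sum_k x[k]*h[n-k]. Output length = len(x) + len(h) - 1 = 4 + 4 - 1 = 7.
y[0] = 2*3 = 6
y[1] = 1*3 + 2*-1 = 1
y[2] = 3*3 + 1*-1 + 2*3 = 14
y[3] = 2*3 + 3*-1 + 1*3 + 2*0 = 6
y[4] = 2*-1 + 3*3 + 1*0 = 7
y[5] = 2*3 + 3*0 = 6
y[6] = 2*0 = 0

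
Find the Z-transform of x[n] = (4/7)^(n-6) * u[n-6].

Time-shifting property: if X(z) = Z{x[n]}, then Z{x[n-d]} = z^(-d) * X(z)
X(z) = z/(z - 4/7) for x[n] = (4/7)^n * u[n]
Z{x[n-6]} = z^(-6) * z/(z - 4/7) = z^(-5)/(z - 4/7)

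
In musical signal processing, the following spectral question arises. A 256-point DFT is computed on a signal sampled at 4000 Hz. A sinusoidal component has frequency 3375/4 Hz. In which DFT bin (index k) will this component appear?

DFT frequency resolution = f_s/N = 4000/256 = 125/8 Hz
Bin index k = f_signal / resolution = 3375/4 / 125/8 = 54
The signal frequency 3375/4 Hz falls in DFT bin k = 54.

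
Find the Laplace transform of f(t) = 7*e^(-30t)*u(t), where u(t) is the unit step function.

Standard Laplace transform pair:
e^(-at)*u(t) <-> 1/(s+a)
With a = 30: L{7*e^(-30t)*u(t)} = 7/(s+30), ROC: Re(s) > -30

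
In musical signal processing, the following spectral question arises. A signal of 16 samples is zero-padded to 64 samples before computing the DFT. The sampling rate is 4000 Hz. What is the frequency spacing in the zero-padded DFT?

Original DFT: N = 16, resolution = f_s/N = 4000/16 = 250 Hz
Zero-padded DFT: N = 64, resolution = f_s/N = 4000/64 = 125/2 Hz
Zero-padding interpolates the spectrum (finer frequency grid)
but does NOT improve the true spectral resolution (ability to resolve close frequencies).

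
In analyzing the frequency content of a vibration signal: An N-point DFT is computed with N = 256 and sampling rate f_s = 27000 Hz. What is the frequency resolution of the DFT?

DFT frequency resolution = f_s / N
= 27000 / 256 = 3375/32 Hz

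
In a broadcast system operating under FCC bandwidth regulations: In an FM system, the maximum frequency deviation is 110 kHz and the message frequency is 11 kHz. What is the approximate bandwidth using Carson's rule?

Carson's rule: BW = 2*(delta_f + f_m)
= 2*(110 + 11) kHz = 242 kHz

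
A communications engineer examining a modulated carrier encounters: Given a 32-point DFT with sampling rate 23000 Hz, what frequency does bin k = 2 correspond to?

The frequency of DFT bin k is: f_k = k * f_s / N
f_2 = 2 * 23000 / 32 = 2875/2 Hz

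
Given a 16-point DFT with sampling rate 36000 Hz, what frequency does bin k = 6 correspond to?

The frequency of DFT bin k is: f_k = k * f_s / N
f_6 = 6 * 36000 / 16 = 13500 Hz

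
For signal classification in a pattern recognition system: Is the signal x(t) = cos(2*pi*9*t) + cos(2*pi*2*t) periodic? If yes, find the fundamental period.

f1 = 9 Hz, f2 = 2 Hz
Period T1 = 1/9, T2 = 1/2
Ratio T1/T2 = 2/9, which is rational.
The signal is periodic with fundamental period T = 1/GCD(9,2) = 1 s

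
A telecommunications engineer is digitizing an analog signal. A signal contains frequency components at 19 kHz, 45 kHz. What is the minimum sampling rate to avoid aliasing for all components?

The highest frequency component is f_max = 45 kHz.
Nyquist rate = 2 * f_max = 2 * 45 kHz = 90 kHz.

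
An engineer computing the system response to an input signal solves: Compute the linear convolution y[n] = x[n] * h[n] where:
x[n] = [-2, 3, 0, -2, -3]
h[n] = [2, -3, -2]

y[n] = sum_k x[k]*h[n-k]. Output length = len(x) + len(h) - 1 = 5 + 3 - 1 = 7.
y[0] = -2*2 = -4
y[1] = 3*2 + -2*-3 = 12
y[2] = 0*2 + 3*-3 + -2*-2 = -5
y[3] = -2*2 + 0*-3 + 3*-2 = -10
y[4] = -3*2 + -2*-3 + 0*-2 = 0
y[5] = -3*-3 + -2*-2 = 13
y[6] = -3*-2 = 6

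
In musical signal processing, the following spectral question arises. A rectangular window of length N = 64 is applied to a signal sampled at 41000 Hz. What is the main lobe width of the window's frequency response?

For a rectangular window of length N,
the main lobe width in frequency is 2*f_s/N.
= 2*41000/64 = 5125/4 Hz
This determines the minimum frequency separation for resolving two sinusoids.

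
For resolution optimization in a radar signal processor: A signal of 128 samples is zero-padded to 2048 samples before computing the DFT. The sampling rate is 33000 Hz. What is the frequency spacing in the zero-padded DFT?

Original DFT: N = 128, resolution = f_s/N = 33000/128 = 4125/16 Hz
Zero-padded DFT: N = 2048, resolution = f_s/N = 33000/2048 = 4125/256 Hz
Zero-padding interpolates the spectrum (finer frequency grid)
but does NOT improve the true spectral resolution (ability to resolve close frequencies).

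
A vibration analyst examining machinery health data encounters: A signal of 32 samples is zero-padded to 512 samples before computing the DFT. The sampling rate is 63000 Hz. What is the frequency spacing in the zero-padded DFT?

Original DFT: N = 32, resolution = f_s/N = 63000/32 = 7875/4 Hz
Zero-padded DFT: N = 512, resolution = f_s/N = 63000/512 = 7875/64 Hz
Zero-padding interpolates the spectrum (finer frequency grid)
but does NOT improve the true spectral resolution (ability to resolve close frequencies).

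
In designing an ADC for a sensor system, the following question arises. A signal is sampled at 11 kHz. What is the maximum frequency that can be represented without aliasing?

The maximum frequency that can be represented without aliasing
is the Nyquist frequency: f_max = f_s / 2 = 11 kHz / 2 = 11/2 kHz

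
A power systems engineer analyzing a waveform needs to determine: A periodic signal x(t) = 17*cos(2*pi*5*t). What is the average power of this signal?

Average power of A*cos(wt) is A^2/2.
P = 17^2 / 2 = 289/2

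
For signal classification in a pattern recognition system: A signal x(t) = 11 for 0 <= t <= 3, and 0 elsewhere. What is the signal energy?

Energy = integral of |x(t)|^2 dt over the signal duration
= 11^2 * 3 = 121 * 3 = 363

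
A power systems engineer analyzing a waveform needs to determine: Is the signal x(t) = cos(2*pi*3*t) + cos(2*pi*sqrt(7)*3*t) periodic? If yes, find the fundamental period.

f1 = 3 Hz, f2 = 3*sqrt(7) Hz
Ratio f2/f1 = sqrt(7), which is irrational.
Since the frequency ratio is irrational, no common period exists.
The signal is not periodic.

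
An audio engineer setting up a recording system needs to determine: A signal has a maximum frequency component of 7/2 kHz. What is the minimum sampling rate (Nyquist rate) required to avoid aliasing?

By the Nyquist-Shannon sampling theorem,
the minimum sampling rate (Nyquist rate) must be at least 2 * f_max.
Nyquist rate = 2 * 7/2 kHz = 7 kHz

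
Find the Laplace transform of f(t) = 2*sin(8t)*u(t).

Standard pair: sin(wt)*u(t) <-> w/(s^2+w^2)
With w = 8: L{2*sin(8t)*u(t)} = 16/(s^2+64)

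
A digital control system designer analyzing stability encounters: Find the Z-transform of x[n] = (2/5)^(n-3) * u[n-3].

Time-shifting property: if X(z) = Z{x[n]}, then Z{x[n-d]} = z^(-d) * X(z)
X(z) = z/(z - 2/5) for x[n] = (2/5)^n * u[n]
Z{x[n-3]} = z^(-3) * z/(z - 2/5) = z^(-2)/(z - 2/5)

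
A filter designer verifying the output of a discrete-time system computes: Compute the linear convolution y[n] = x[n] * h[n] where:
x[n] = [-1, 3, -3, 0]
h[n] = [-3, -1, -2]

y[n] = sum_k x[k]*h[n-k]. Output length = len(x) + len(h) - 1 = 4 + 3 - 1 = 6.
y[0] = -1*-3 = 3
y[1] = 3*-3 + -1*-1 = -8
y[2] = -3*-3 + 3*-1 + -1*-2 = 8
y[3] = 0*-3 + -3*-1 + 3*-2 = -3
y[4] = 0*-1 + -3*-2 = 6
y[5] = 0*-2 = 0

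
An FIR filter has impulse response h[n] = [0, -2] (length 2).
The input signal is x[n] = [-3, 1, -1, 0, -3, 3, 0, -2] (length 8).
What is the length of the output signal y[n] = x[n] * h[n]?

For linear convolution, the output length is:
len(y) = len(x) + len(h) - 1 = 8 + 2 - 1 = 9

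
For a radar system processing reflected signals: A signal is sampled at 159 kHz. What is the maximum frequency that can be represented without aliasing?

The maximum frequency that can be represented without aliasing
is the Nyquist frequency: f_max = f_s / 2 = 159 kHz / 2 = 159/2 kHz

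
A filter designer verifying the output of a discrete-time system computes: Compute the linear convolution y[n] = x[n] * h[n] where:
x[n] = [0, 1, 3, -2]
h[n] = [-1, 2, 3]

y[n] = sum_k x[k]*h[n-k]. Output length = len(x) + len(h) - 1 = 4 + 3 - 1 = 6.
y[0] = 0*-1 = 0
y[1] = 1*-1 + 0*2 = -1
y[2] = 3*-1 + 1*2 + 0*3 = -1
y[3] = -2*-1 + 3*2 + 1*3 = 11
y[4] = -2*2 + 3*3 = 5
y[5] = -2*3 = -6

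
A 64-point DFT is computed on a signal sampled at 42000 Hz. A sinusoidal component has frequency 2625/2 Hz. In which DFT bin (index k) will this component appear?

DFT frequency resolution = f_s/N = 42000/64 = 2625/4 Hz
Bin index k = f_signal / resolution = 2625/2 / 2625/4 = 2
The signal frequency 2625/2 Hz falls in DFT bin k = 2.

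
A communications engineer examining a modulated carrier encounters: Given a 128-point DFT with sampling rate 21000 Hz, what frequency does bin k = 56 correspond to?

The frequency of DFT bin k is: f_k = k * f_s / N
f_56 = 56 * 21000 / 128 = 18375/2 Hz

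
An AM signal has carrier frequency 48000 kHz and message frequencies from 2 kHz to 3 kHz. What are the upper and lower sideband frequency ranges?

Upper sideband (USB) = fc + [fm_low, fm_high] = 48000 + [2, 3] = [48002, 48003] kHz
Lower sideband (LSB) = fc - [fm_high, fm_low] = 48000 - [3, 2] = [47997, 47998] kHz
Total occupied spectrum: 47997 kHz to 48003 kHz (plus carrier at 48000 kHz)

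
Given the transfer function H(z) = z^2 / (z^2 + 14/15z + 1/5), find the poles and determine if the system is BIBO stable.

Poles are roots of the denominator: z^2 + 14/15z + 1/5 = 0.
Quadratic formula: z = [-(14/15) +/- sqrt((14/15)^2 - 4*(1/5))] / 2
Discriminant = 196/225 - 4/5 = 16/225; sqrt = 4/15.
z = (-14/15 +/- 4/15) / 2 => z = -1/3 or z = -3/5.
|p1| = 3/5, |p2| = 1/3.
For BIBO stability, all poles must lie inside the unit circle (|p| < 1).
System is STABLE since both |p| < 1.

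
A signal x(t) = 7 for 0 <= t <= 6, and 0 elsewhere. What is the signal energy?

Energy = integral of |x(t)|^2 dt over the signal duration
= 7^2 * 6 = 49 * 6 = 294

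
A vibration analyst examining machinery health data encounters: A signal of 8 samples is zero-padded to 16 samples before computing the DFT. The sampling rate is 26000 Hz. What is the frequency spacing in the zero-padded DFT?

Original DFT: N = 8, resolution = f_s/N = 26000/8 = 3250 Hz
Zero-padded DFT: N = 16, resolution = f_s/N = 26000/16 = 1625 Hz
Zero-padding interpolates the spectrum (finer frequency grid)
but does NOT improve the true spectral resolution (ability to resolve close frequencies).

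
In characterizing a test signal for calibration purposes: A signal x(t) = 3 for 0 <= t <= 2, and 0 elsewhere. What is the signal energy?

Energy = integral of |x(t)|^2 dt over the signal duration
= 3^2 * 2 = 9 * 2 = 18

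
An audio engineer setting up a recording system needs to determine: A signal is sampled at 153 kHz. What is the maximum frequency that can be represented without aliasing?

The maximum frequency that can be represented without aliasing
is the Nyquist frequency: f_max = f_s / 2 = 153 kHz / 2 = 153/2 kHz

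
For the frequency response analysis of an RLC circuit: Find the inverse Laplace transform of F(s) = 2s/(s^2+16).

Standard pair: s/(s^2+w^2) <-> cos(wt)*u(t)
With k=2, w=4: f(t) = 2*cos(4t)*u(t)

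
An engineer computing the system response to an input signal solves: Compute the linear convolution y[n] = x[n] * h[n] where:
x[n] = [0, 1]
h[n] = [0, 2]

y[n] = sum_k x[k]*h[n-k]. Output length = len(x) + len(h) - 1 = 2 + 2 - 1 = 3.
y[0] = 0*0 = 0
y[1] = 1*0 + 0*2 = 0
y[2] = 1*2 = 2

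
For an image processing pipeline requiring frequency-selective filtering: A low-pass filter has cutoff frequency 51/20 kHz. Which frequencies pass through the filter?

A low-pass filter passes all frequencies below the cutoff frequency 51/20 kHz and attenuates higher frequencies.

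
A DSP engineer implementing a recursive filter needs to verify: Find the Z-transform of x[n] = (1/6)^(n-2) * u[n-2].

Time-shifting property: if X(z) = Z{x[n]}, then Z{x[n-d]} = z^(-d) * X(z)
X(z) = z/(z - 1/6) for x[n] = (1/6)^n * u[n]
Z{x[n-2]} = z^(-2) * z/(z - 1/6) = z^(-1)/(z - 1/6)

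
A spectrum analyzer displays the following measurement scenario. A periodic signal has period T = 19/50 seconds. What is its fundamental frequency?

The fundamental frequency is the reciprocal of the period.
f = 1/T = 1/(19/50) = 50/19 Hz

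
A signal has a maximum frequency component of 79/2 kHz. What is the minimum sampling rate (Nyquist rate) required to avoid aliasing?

By the Nyquist-Shannon sampling theorem,
the minimum sampling rate (Nyquist rate) must be at least 2 * f_max.
Nyquist rate = 2 * 79/2 kHz = 79 kHz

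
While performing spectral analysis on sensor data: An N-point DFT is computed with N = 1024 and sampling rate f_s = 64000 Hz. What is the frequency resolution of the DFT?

DFT frequency resolution = f_s / N
= 64000 / 1024 = 125/2 Hz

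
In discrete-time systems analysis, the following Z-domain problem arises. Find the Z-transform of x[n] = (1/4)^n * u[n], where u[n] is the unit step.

The Z-transform of a^n * u[n] is z/(z-a) for |z| > |a|.
Here a = 1/4, so X(z) = z/(z - (1/4)) = 4z/(4z - 1)
ROC: |z| > 1/4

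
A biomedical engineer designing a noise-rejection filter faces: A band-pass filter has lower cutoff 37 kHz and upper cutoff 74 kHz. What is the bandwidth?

Bandwidth = f_high - f_low
= 74 kHz - 37 kHz = 37 kHz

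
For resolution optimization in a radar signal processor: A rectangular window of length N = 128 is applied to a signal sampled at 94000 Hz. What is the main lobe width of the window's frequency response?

For a rectangular window of length N,
the main lobe width in frequency is 2*f_s/N.
= 2*94000/128 = 5875/4 Hz
This determines the minimum frequency separation for resolving two sinusoids.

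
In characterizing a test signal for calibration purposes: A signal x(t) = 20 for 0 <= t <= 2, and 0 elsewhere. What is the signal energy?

Energy = integral of |x(t)|^2 dt over the signal duration
= 20^2 * 2 = 400 * 2 = 800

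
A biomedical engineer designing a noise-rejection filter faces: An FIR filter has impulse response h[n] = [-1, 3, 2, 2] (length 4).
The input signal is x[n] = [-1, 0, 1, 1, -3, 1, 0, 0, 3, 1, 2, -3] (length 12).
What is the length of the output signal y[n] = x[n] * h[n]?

For linear convolution, the output length is:
len(y) = len(x) + len(h) - 1 = 12 + 4 - 1 = 15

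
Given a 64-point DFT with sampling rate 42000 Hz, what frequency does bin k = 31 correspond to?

The frequency of DFT bin k is: f_k = k * f_s / N
f_31 = 31 * 42000 / 64 = 81375/4 Hz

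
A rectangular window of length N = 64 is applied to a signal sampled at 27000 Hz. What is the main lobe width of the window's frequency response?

For a rectangular window of length N,
the main lobe width in frequency is 2*f_s/N.
= 2*27000/64 = 3375/4 Hz
This determines the minimum frequency separation for resolving two sinusoids.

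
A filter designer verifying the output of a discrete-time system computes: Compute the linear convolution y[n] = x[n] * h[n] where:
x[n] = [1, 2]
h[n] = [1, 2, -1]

y[n] = sum_k x[k]*h[n-k]. Output length = len(x) + len(h) - 1 = 2 + 3 - 1 = 4.
y[0] = 1*1 = 1
y[1] = 2*1 + 1*2 = 4
y[2] = 2*2 + 1*-1 = 3
y[3] = 2*-1 = -2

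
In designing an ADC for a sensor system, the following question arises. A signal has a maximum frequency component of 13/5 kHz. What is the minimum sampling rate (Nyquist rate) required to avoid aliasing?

By the Nyquist-Shannon sampling theorem,
the minimum sampling rate (Nyquist rate) must be at least 2 * f_max.
Nyquist rate = 2 * 13/5 kHz = 26/5 kHz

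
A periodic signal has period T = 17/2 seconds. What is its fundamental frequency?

The fundamental frequency is the reciprocal of the period.
f = 1/T = 1/(17/2) = 2/17 Hz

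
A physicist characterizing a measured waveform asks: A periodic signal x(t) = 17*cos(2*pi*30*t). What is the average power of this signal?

Average power of A*cos(wt) is A^2/2.
P = 17^2 / 2 = 289/2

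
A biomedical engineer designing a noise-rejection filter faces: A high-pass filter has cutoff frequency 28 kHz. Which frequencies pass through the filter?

A high-pass filter passes all frequencies above the cutoff frequency 28 kHz and attenuates lower frequencies.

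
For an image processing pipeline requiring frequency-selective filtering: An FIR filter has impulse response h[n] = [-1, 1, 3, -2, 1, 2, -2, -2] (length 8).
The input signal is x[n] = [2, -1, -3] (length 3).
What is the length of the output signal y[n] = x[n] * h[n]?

For linear convolution, the output length is:
len(y) = len(x) + len(h) - 1 = 3 + 8 - 1 = 10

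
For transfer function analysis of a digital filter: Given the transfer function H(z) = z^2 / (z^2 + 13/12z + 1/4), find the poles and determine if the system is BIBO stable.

Poles are roots of the denominator: z^2 + 13/12z + 1/4 = 0.
Quadratic formula: z = [-(13/12) +/- sqrt((13/12)^2 - 4*(1/4))] / 2
Discriminant = 169/144 - 1 = 25/144; sqrt = 5/12.
z = (-13/12 +/- 5/12) / 2 => z = -1/3 or z = -3/4.
|p1| = 1/3, |p2| = 3/4.
For BIBO stability, all poles must lie inside the unit circle (|p| < 1).
System is STABLE since both |p| < 1.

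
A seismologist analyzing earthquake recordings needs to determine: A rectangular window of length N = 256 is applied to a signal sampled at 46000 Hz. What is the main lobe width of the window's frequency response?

For a rectangular window of length N,
the main lobe width in frequency is 2*f_s/N.
= 2*46000/256 = 2875/8 Hz
This determines the minimum frequency separation for resolving two sinusoids.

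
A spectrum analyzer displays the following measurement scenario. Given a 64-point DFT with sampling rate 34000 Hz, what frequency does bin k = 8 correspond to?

The frequency of DFT bin k is: f_k = k * f_s / N
f_8 = 8 * 34000 / 64 = 4250 Hz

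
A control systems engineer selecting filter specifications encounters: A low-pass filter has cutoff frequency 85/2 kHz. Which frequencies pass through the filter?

A low-pass filter passes all frequencies below the cutoff frequency 85/2 kHz and attenuates higher frequencies.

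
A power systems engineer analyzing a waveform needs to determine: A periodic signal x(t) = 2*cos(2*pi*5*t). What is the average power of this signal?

Average power of A*cos(wt) is A^2/2.
P = 2^2 / 2 = 4/2 = 2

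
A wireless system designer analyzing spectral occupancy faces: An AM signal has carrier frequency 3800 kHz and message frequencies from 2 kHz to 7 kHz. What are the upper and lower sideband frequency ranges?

Upper sideband (USB) = fc + [fm_low, fm_high] = 3800 + [2, 7] = [3802, 3807] kHz
Lower sideband (LSB) = fc - [fm_high, fm_low] = 3800 - [7, 2] = [3793, 3798] kHz
Total occupied spectrum: 3793 kHz to 3807 kHz (plus carrier at 3800 kHz)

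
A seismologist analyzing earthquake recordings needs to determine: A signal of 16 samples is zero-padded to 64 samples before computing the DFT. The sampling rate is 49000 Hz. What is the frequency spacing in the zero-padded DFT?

Original DFT: N = 16, resolution = f_s/N = 49000/16 = 6125/2 Hz
Zero-padded DFT: N = 64, resolution = f_s/N = 49000/64 = 6125/8 Hz
Zero-padding interpolates the spectrum (finer frequency grid)
but does NOT improve the true spectral resolution (ability to resolve close frequencies).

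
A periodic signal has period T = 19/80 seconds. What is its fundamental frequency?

The fundamental frequency is the reciprocal of the period.
f = 1/T = 1/(19/80) = 80/19 Hz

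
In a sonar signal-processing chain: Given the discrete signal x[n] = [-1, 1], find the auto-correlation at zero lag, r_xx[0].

The auto-correlation at zero lag r_xx[0] equals the signal energy.
r_xx[0] = sum of x[n]^2 = (-1)^2 + 1^2
= 1 + 1 = 2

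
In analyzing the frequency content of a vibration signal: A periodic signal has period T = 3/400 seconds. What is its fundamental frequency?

The fundamental frequency is the reciprocal of the period.
f = 1/T = 1/(3/400) = 400/3 Hz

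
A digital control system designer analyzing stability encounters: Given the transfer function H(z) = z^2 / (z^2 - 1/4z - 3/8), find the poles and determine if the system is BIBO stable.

Poles are roots of the denominator: z^2 - 1/4z - 3/8 = 0.
Quadratic formula: z = [-(-1/4) +/- sqrt((-1/4)^2 - 4*(-3/8))] / 2
Discriminant = 1/16 + 3/2 = 25/16; sqrt = 5/4.
z = (1/4 +/- 5/4) / 2 => z = 3/4 or z = -1/2.
|p1| = 1/2, |p2| = 3/4.
For BIBO stability, all poles must lie inside the unit circle (|p| < 1).
System is STABLE since both |p| < 1.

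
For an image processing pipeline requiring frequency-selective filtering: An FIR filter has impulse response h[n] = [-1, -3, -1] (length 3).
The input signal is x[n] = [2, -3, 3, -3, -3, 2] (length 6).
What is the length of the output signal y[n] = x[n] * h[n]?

For linear convolution, the output length is:
len(y) = len(x) + len(h) - 1 = 6 + 3 - 1 = 8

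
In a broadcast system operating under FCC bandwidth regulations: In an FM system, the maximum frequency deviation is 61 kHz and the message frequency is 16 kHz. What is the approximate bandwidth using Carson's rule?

Carson's rule: BW = 2*(delta_f + f_m)
= 2*(61 + 16) kHz = 154 kHz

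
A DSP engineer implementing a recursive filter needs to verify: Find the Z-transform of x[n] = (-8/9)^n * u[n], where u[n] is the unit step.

The Z-transform of a^n * u[n] is z/(z-a) for |z| > |a|.
Here a = -8/9, so X(z) = z/(z - (-8/9)) = 9z/(9z + 8)
ROC: |z| > 8/9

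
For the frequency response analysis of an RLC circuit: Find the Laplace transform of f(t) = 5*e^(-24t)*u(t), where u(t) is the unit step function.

Standard Laplace transform pair:
e^(-at)*u(t) <-> 1/(s+a)
With a = 24: L{5*e^(-24t)*u(t)} = 5/(s+24), ROC: Re(s) > -24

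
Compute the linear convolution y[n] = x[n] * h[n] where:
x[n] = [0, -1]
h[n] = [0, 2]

y[n] = sum_k x[k]*h[n-k]. Output length = len(x) + len(h) - 1 = 2 + 2 - 1 = 3.
y[0] = 0*0 = 0
y[1] = -1*0 + 0*2 = 0
y[2] = -1*2 = -2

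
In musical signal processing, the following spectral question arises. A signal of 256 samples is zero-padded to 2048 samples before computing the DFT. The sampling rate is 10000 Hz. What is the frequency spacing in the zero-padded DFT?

Original DFT: N = 256, resolution = f_s/N = 10000/256 = 625/16 Hz
Zero-padded DFT: N = 2048, resolution = f_s/N = 10000/2048 = 625/128 Hz
Zero-padding interpolates the spectrum (finer frequency grid)
but does NOT improve the true spectral resolution (ability to resolve close frequencies).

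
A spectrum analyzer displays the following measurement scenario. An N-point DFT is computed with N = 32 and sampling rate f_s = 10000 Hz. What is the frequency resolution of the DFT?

DFT frequency resolution = f_s / N
= 10000 / 32 = 625/2 Hz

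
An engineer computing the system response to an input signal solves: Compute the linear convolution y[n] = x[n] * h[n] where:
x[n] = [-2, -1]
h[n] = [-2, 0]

y[n] = sum_k x[k]*h[n-k]. Output length = len(x) + len(h) - 1 = 2 + 2 - 1 = 3.
y[0] = -2*-2 = 4
y[1] = -1*-2 + -2*0 = 2
y[2] = -1*0 = 0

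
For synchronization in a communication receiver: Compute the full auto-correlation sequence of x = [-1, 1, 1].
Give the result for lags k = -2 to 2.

r_xx[k] = sum_m x[m]*x[m+k], indexed from 0, for k = -2 to 2:
  r_xx[-2] = x[2]*x[0] = -1
  r_xx[-1] = x[1]*x[0] + x[2]*x[1] = 0
  r_xx[0] = x[0]*x[0] + x[1]*x[1] + x[2]*x[2] = 3
  r_xx[1] = x[0]*x[1] + x[1]*x[2] = 0
  r_xx[2] = x[0]*x[2] = -1
r_xx = [-1, 0, 3, 0, -1]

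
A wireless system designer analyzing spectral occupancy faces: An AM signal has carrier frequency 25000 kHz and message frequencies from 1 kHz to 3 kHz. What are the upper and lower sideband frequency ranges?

Upper sideband (USB) = fc + [fm_low, fm_high] = 25000 + [1, 3] = [25001, 25003] kHz
Lower sideband (LSB) = fc - [fm_high, fm_low] = 25000 - [3, 1] = [24997, 24999] kHz
Total occupied spectrum: 24997 kHz to 25003 kHz (plus carrier at 25000 kHz)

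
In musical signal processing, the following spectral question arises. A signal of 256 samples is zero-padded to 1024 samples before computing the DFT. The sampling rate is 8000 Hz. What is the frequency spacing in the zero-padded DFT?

Original DFT: N = 256, resolution = f_s/N = 8000/256 = 125/4 Hz
Zero-padded DFT: N = 1024, resolution = f_s/N = 8000/1024 = 125/16 Hz
Zero-padding interpolates the spectrum (finer frequency grid)
but does NOT improve the true spectral resolution (ability to resolve close frequencies).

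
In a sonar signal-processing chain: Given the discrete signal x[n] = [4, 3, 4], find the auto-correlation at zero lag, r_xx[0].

The auto-correlation at zero lag r_xx[0] equals the signal energy.
r_xx[0] = sum of x[n]^2 = 4^2 + 3^2 + 4^2
= 16 + 9 + 16 = 41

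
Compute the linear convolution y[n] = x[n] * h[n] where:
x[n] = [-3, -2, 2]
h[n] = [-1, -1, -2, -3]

y[n] = sum_k x[k]*h[n-k]. Output length = len(x) + len(h) - 1 = 3 + 4 - 1 = 6.
y[0] = -3*-1 = 3
y[1] = -2*-1 + -3*-1 = 5
y[2] = 2*-1 + -2*-1 + -3*-2 = 6
y[3] = 2*-1 + -2*-2 + -3*-3 = 11
y[4] = 2*-2 + -2*-3 = 2
y[5] = 2*-3 = -6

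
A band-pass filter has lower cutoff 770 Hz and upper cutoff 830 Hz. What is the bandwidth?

Bandwidth = f_high - f_low
= 830 Hz - 770 Hz = 60 Hz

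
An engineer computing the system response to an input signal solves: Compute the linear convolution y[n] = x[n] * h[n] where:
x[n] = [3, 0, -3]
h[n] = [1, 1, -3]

y[n] = sum_k x[k]*h[n-k]. Output length = len(x) + len(h) - 1 = 3 + 3 - 1 = 5.
y[0] = 3*1 = 3
y[1] = 0*1 + 3*1 = 3
y[2] = -3*1 + 0*1 + 3*-3 = -12
y[3] = -3*1 + 0*-3 = -3
y[4] = -3*-3 = 9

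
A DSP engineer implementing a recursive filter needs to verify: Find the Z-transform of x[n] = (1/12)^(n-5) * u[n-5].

Time-shifting property: if X(z) = Z{x[n]}, then Z{x[n-d]} = z^(-d) * X(z)
X(z) = z/(z - 1/12) for x[n] = (1/12)^n * u[n]
Z{x[n-5]} = z^(-5) * z/(z - 1/12) = z^(-4)/(z - 1/12)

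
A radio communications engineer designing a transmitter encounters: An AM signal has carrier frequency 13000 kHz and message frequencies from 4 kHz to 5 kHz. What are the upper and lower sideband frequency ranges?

Upper sideband (USB) = fc + [fm_low, fm_high] = 13000 + [4, 5] = [13004, 13005] kHz
Lower sideband (LSB) = fc - [fm_high, fm_low] = 13000 - [5, 4] = [12995, 12996] kHz
Total occupied spectrum: 12995 kHz to 13005 kHz (plus carrier at 13000 kHz)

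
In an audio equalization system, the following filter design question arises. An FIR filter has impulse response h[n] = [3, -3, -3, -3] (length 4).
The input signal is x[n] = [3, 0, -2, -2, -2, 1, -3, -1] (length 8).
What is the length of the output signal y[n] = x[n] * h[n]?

For linear convolution, the output length is:
len(y) = len(x) + len(h) - 1 = 8 + 4 - 1 = 11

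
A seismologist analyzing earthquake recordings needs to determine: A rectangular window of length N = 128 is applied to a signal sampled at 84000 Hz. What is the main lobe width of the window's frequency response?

For a rectangular window of length N,
the main lobe width in frequency is 2*f_s/N.
= 2*84000/128 = 2625/2 Hz
This determines the minimum frequency separation for resolving two sinusoids.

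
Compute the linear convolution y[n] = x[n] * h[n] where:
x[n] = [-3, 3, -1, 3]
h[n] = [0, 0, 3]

y[n] = sum_k x[k]*h[n-k]. Output length = len(x) + len(h) - 1 = 4 + 3 - 1 = 6.
y[0] = -3*0 = 0
y[1] = 3*0 + -3*0 = 0
y[2] = -1*0 + 3*0 + -3*3 = -9
y[3] = 3*0 + -1*0 + 3*3 = 9
y[4] = 3*0 + -1*3 = -3
y[5] = 3*3 = 9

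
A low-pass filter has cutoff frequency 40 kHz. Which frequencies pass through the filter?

A low-pass filter passes all frequencies below the cutoff frequency 40 kHz and attenuates higher frequencies.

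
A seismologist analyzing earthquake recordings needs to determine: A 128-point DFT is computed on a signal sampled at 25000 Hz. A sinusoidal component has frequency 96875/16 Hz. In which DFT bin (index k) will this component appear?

DFT frequency resolution = f_s/N = 25000/128 = 3125/16 Hz
Bin index k = f_signal / resolution = 96875/16 / 3125/16 = 31
The signal frequency 96875/16 Hz falls in DFT bin k = 31.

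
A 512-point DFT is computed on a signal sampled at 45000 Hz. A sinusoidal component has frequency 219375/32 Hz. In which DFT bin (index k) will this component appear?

DFT frequency resolution = f_s/N = 45000/512 = 5625/64 Hz
Bin index k = f_signal / resolution = 219375/32 / 5625/64 = 78
The signal frequency 219375/32 Hz falls in DFT bin k = 78.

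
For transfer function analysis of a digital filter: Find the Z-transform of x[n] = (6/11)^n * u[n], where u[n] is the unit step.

The Z-transform of a^n * u[n] is z/(z-a) for |z| > |a|.
Here a = 6/11, so X(z) = z/(z - (6/11)) = 11z/(11z - 6)
ROC: |z| > 6/11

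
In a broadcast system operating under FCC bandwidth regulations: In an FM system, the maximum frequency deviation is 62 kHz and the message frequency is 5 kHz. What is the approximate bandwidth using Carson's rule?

Carson's rule: BW = 2*(delta_f + f_m)
= 2*(62 + 5) kHz = 134 kHz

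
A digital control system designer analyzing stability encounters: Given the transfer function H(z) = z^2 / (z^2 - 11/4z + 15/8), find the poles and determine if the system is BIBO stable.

Poles are roots of the denominator: z^2 - 11/4z + 15/8 = 0.
Quadratic formula: z = [-(-11/4) +/- sqrt((-11/4)^2 - 4*(15/8))] / 2
Discriminant = 121/16 - 15/2 = 1/16; sqrt = 1/4.
z = (11/4 +/- 1/4) / 2 => z = 3/2 or z = 5/4.
|p1| = 3/2, |p2| = 5/4.
For BIBO stability, all poles must lie inside the unit circle (|p| < 1).
System is UNSTABLE since at least one |p| >= 1.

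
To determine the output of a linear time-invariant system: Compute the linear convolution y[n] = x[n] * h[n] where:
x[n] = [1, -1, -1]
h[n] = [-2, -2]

y[n] = sum_k x[k]*h[n-k]. Output length = len(x) + len(h) - 1 = 3 + 2 - 1 = 4.
y[0] = 1*-2 = -2
y[1] = -1*-2 + 1*-2 = 0
y[2] = -1*-2 + -1*-2 = 4
y[3] = -1*-2 = 2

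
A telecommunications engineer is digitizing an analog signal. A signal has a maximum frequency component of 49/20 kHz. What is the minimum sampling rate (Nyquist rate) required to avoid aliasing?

By the Nyquist-Shannon sampling theorem,
the minimum sampling rate (Nyquist rate) must be at least 2 * f_max.
Nyquist rate = 2 * 49/20 kHz = 49/10 kHz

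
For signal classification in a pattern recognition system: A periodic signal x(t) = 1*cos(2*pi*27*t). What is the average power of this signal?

Average power of A*cos(wt) is A^2/2.
P = 1^2 / 2 = 1/2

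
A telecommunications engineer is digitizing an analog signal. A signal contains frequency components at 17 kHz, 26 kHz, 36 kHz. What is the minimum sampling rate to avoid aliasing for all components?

The highest frequency component is f_max = 36 kHz.
Nyquist rate = 2 * f_max = 2 * 36 kHz = 72 kHz.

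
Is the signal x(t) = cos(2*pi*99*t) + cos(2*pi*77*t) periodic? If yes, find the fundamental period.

f1 = 99 Hz, f2 = 77 Hz
Period T1 = 1/99, T2 = 1/77
Ratio T1/T2 = 77/99, which is rational.
The signal is periodic with fundamental period T = 1/GCD(99,77) = 1/11 s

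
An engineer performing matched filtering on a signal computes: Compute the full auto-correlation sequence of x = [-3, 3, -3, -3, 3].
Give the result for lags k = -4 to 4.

r_xx[k] = sum_m x[m]*x[m+k], indexed from 0, for k = -4 to 4:
  r_xx[-4] = x[4]*x[0] = -9
  r_xx[-3] = x[3]*x[0] + x[4]*x[1] = 18
  r_xx[-2] = x[2]*x[0] + x[3]*x[1] + x[4]*x[2] = -9
  r_xx[-1] = x[1]*x[0] + x[2]*x[1] + x[3]*x[2] + x[4]*x[3] = -18
  r_xx[0] = x[0]*x[0] + x[1]*x[1] + x[2]*x[2] + x[3]*x[3] + x[4]*x[4] = 45
  r_xx[1] = x[0]*x[1] + x[1]*x[2] + x[2]*x[3] + x[3]*x[4] = -18
  r_xx[2] = x[0]*x[2] + x[1]*x[3] + x[2]*x[4] = -9
  r_xx[3] = x[0]*x[3] + x[1]*x[4] = 18
  r_xx[4] = x[0]*x[4] = -9
r_xx = [-9, 18, -9, -18, 45, -18, -9, 18, -9]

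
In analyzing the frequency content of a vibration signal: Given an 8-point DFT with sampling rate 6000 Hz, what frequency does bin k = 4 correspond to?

The frequency of DFT bin k is: f_k = k * f_s / N
f_4 = 4 * 6000 / 8 = 3000 Hz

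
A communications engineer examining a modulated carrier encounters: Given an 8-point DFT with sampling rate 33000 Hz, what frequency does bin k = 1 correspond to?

The frequency of DFT bin k is: f_k = k * f_s / N
f_1 = 1 * 33000 / 8 = 4125 Hz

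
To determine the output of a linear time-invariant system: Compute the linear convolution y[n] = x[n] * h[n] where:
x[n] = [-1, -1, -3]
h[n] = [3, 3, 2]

y[n] = sum_k x[k]*h[n-k]. Output length = len(x) + len(h) - 1 = 3 + 3 - 1 = 5.
y[0] = -1*3 = -3
y[1] = -1*3 + -1*3 = -6
y[2] = -3*3 + -1*3 + -1*2 = -14
y[3] = -3*3 + -1*2 = -11
y[4] = -3*2 = -6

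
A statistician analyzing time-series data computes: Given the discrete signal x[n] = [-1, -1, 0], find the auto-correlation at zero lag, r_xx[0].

The auto-correlation at zero lag r_xx[0] equals the signal energy.
r_xx[0] = sum of x[n]^2 = (-1)^2 + (-1)^2 + 0^2
= 1 + 1 + 0 = 2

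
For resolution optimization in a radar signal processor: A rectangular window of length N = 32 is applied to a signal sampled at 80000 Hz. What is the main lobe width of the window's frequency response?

For a rectangular window of length N,
the main lobe width in frequency is 2*f_s/N.
= 2*80000/32 = 5000 Hz
This determines the minimum frequency separation for resolving two sinusoids.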